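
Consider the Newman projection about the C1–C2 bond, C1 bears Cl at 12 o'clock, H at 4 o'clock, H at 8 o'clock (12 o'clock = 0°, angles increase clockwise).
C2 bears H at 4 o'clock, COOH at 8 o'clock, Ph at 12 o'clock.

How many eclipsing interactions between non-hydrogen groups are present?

Non-H eclipsing pairs: Cl(0°)/Ph(0°) — 1 interaction.

1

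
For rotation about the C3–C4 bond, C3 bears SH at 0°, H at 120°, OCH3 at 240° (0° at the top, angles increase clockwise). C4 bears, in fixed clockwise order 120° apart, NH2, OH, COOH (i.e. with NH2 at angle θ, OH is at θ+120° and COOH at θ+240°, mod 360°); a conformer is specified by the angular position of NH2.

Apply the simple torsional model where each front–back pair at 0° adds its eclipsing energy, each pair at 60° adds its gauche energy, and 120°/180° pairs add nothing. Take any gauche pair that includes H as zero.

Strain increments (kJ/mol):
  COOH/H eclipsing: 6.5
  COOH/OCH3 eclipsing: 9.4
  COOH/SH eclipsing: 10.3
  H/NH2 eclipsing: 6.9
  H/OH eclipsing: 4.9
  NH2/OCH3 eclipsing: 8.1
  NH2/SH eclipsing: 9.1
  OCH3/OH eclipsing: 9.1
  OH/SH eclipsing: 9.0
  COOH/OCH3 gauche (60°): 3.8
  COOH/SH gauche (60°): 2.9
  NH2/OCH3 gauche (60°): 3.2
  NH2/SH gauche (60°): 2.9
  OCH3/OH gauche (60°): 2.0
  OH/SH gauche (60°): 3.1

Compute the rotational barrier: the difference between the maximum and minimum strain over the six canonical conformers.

NH2 at 0° (eclipsed): SH–NH2 eclipsed, H–OH eclipsed, OCH3–COOH eclipsed; 9.1 + 4.9 + 9.4 = 23.4 kJ/mol.
NH2 at 60° (staggered): SH–NH2 gauche, SH–COOH gauche, OCH3–OH gauche, OCH3–COOH gauche; 2.9 + 2.9 + 2.0 + 3.8 = 11.6 kJ/mol.
NH2 at 120° (eclipsed): SH–COOH eclipsed, H–NH2 eclipsed, OCH3–OH eclipsed; 10.3 + 6.9 + 9.1 = 26.3 kJ/mol.
NH2 at 180° (staggered): SH–OH gauche, SH–COOH gauche, OCH3–NH2 gauche, OCH3–OH gauche; 3.1 + 2.9 + 3.2 + 2.0 = 11.2 kJ/mol.
NH2 at 240° (eclipsed): SH–OH eclipsed, H–COOH eclipsed, OCH3–NH2 eclipsed; 9.0 + 6.5 + 8.1 = 23.6 kJ/mol.
NH2 at 300° (staggered): SH–NH2 gauche, SH–OH gauche, OCH3–NH2 gauche, OCH3–COOH gauche; 2.9 + 3.1 + 3.2 + 3.8 = 13.0 kJ/mol.
Max at 120° (26.3 kJ/mol), min at 180° (11.2 kJ/mol); barrier = 15.1 kJ/mol.

15.1 kJ/mol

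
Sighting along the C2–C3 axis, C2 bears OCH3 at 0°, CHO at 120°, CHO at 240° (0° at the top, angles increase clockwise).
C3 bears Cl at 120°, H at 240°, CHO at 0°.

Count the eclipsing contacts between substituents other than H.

Non-H eclipsing pairs: OCH3(0°)/CHO(0°); CHO(120°)/Cl(120°) — 2 interactions.

2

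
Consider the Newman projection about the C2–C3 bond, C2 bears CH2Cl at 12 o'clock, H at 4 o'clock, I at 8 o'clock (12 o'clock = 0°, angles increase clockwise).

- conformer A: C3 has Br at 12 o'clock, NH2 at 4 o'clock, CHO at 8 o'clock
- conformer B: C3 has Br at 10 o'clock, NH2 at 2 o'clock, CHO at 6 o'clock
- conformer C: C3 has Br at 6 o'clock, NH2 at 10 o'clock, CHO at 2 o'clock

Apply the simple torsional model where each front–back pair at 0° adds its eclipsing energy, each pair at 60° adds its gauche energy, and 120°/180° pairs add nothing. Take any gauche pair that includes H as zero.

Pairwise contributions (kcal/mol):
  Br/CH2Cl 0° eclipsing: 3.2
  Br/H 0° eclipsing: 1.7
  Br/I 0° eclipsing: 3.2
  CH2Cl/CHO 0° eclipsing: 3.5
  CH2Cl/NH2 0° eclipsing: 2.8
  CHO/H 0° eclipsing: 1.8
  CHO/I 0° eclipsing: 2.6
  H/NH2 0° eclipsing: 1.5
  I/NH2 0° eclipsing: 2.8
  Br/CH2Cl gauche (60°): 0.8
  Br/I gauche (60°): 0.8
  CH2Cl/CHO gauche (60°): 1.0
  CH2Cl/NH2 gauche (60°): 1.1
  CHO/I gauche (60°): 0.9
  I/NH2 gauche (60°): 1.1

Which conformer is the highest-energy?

A

A (eclipsed): CH2Cl–Br eclipsed, H–NH2 eclipsed, I–CHO eclipsed; 3.2 + 1.5 + 2.6 = 7.3 kcal/mol.
B (staggered): CH2Cl–Br gauche, CH2Cl–NH2 gauche, I–Br gauche, I–CHO gauche; 0.8 + 1.1 + 0.8 + 0.9 = 3.6 kcal/mol.
C (staggered): CH2Cl–NH2 gauche, CH2Cl–CHO gauche, I–Br gauche, I–NH2 gauche; 1.1 + 1.0 + 0.8 + 1.1 = 4.0 kcal/mol.
A has the highest total (7.3 kcal/mol).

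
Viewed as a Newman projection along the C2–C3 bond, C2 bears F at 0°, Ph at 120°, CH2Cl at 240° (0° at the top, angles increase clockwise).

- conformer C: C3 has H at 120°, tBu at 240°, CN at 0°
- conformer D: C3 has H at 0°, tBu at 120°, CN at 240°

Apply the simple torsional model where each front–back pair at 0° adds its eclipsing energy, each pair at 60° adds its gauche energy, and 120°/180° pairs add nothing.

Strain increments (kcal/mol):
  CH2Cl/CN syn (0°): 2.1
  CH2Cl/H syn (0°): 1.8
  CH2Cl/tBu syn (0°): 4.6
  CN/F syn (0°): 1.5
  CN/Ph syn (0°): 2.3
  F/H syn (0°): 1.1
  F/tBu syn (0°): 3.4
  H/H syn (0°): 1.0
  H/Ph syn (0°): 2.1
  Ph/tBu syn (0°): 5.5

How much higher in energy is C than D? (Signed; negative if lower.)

C (eclipsed): F–CN eclipsed, Ph–H eclipsed, CH2Cl–tBu eclipsed; 1.5 + 2.1 + 4.6 = 8.2 kcal/mol.
D (eclipsed): F–H eclipsed, Ph–tBu eclipsed, CH2Cl–CN eclipsed; 1.1 + 5.5 + 2.1 = 8.7 kcal/mol.
E(C) − E(D) = 8.2 − 8.7 = -0.5 kcal/mol.

-0.5 kcal/mol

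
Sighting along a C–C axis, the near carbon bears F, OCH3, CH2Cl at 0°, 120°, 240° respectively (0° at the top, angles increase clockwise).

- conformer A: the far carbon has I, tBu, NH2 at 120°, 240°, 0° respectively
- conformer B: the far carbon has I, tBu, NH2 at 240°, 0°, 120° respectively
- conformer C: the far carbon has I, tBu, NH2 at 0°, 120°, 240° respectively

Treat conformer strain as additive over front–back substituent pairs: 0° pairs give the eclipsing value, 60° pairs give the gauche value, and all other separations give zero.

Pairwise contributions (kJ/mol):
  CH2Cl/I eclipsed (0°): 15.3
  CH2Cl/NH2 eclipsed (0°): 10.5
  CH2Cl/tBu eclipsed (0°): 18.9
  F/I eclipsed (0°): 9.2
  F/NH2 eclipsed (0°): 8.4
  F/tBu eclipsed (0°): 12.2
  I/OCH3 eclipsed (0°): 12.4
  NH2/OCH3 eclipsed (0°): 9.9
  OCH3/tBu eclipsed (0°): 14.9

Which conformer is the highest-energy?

A (eclipsed): F(0°)/NH2(0°) eclipsed 8.4; OCH3(120°)/I(120°) eclipsed 12.4; CH2Cl(240°)/tBu(240°) eclipsed 18.9 → 39.7 kJ/mol.
B (eclipsed): F(0°)/tBu(0°) eclipsed 12.2; OCH3(120°)/NH2(120°) eclipsed 9.9; CH2Cl(240°)/I(240°) eclipsed 15.3 → 37.4 kJ/mol.
C (eclipsed): F(0°)/I(0°) eclipsed 9.2; OCH3(120°)/tBu(120°) eclipsed 14.9; CH2Cl(240°)/NH2(240°) eclipsed 10.5 → 34.6 kJ/mol.
A has the highest total (39.7 kJ/mol).

A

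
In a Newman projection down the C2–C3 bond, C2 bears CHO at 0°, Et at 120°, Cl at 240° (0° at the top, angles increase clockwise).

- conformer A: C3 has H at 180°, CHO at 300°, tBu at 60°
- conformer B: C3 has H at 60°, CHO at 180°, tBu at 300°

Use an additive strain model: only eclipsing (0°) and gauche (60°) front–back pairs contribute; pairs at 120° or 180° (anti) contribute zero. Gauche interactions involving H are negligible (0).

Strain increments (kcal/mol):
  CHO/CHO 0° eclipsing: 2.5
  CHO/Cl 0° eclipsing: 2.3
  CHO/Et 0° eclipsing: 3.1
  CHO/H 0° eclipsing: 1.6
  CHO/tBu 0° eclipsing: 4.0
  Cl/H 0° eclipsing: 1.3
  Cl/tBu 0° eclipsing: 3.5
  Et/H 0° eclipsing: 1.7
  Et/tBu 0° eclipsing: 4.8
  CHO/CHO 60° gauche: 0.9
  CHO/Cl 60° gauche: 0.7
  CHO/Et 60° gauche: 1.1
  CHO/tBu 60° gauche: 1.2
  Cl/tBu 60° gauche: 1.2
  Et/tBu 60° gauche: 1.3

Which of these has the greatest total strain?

A (staggered): CHO(0°)/CHO(300°) gauche 0.9; CHO(0°)/tBu(60°) gauche 1.2; Et(120°)/tBu(60°) gauche 1.3; Cl(240°)/CHO(300°) gauche 0.7 → 4.1 kcal/mol.
B (staggered): CHO(0°)/tBu(300°) gauche 1.2; Et(120°)/CHO(180°) gauche 1.1; Cl(240°)/CHO(180°) gauche 0.7; Cl(240°)/tBu(300°) gauche 1.2 → 4.2 kcal/mol.
B has the highest total (4.2 kcal/mol).

B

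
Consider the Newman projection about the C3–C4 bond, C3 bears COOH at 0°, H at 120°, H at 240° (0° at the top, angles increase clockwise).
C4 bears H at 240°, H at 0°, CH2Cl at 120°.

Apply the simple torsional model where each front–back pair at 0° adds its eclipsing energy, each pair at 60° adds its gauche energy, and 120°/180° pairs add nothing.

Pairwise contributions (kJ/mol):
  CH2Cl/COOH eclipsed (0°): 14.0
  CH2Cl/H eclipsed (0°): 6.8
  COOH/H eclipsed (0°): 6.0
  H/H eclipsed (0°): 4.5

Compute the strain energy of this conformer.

This conformer is eclipsed. COOH at 0° is eclipsed with H at 0° (6.0); H at 120° is eclipsed with CH2Cl at 120° (6.8); H at 240° is eclipsed with H at 240° (4.5). Total 17.3 kJ/mol.

17.3 kJ/mol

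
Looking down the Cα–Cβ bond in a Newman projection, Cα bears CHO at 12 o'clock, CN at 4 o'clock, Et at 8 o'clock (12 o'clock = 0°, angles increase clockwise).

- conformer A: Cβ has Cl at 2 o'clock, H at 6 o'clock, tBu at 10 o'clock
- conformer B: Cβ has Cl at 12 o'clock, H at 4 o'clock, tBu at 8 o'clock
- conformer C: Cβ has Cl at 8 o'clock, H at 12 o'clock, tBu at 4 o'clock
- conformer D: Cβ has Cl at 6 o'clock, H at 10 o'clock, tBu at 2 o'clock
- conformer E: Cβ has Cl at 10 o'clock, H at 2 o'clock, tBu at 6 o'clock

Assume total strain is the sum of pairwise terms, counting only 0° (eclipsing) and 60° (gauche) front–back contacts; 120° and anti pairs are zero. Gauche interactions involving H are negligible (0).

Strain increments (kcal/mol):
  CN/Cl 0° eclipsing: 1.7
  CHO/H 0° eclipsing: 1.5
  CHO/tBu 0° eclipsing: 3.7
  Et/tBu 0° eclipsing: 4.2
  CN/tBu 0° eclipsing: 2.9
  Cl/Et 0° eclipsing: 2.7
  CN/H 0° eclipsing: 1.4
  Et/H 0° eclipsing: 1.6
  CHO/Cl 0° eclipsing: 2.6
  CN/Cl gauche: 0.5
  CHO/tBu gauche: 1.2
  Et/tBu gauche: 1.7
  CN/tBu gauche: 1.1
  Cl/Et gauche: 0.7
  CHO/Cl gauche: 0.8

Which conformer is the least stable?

A (staggered): CHO(0°)/Cl(60°) gauche 0.8; CHO(0°)/tBu(300°) gauche 1.2; CN(120°)/Cl(60°) gauche 0.5; Et(240°)/tBu(300°) gauche 1.7 → 4.2 kcal/mol.
B (eclipsed): CHO(0°)/Cl(0°) eclipsed 2.6; CN(120°)/H(120°) eclipsed 1.4; Et(240°)/tBu(240°) eclipsed 4.2 → 8.2 kcal/mol.
C (eclipsed): CHO(0°)/H(0°) eclipsed 1.5; CN(120°)/tBu(120°) eclipsed 2.9; Et(240°)/Cl(240°) eclipsed 2.7 → 7.1 kcal/mol.
D (staggered): CHO(0°)/tBu(60°) gauche 1.2; CN(120°)/Cl(180°) gauche 0.5; CN(120°)/tBu(60°) gauche 1.1; Et(240°)/Cl(180°) gauche 0.7 → 3.5 kcal/mol.
E (staggered): CHO(0°)/Cl(300°) gauche 0.8; CN(120°)/tBu(180°) gauche 1.1; Et(240°)/Cl(300°) gauche 0.7; Et(240°)/tBu(180°) gauche 1.7 → 4.3 kcal/mol.
B has the highest total (8.2 kcal/mol).

B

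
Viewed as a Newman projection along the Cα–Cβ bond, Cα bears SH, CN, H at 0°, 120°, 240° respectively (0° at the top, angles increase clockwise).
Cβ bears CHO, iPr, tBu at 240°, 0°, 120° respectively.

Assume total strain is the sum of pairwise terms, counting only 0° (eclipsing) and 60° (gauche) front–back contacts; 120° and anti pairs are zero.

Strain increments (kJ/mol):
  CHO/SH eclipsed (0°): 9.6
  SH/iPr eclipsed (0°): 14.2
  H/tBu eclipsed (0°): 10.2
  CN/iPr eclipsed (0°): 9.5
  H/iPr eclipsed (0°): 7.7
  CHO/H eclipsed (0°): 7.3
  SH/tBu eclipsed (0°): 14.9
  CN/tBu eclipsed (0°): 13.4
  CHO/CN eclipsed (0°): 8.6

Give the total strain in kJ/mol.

34.9 kJ/mol

This conformer (eclipsed): SH(0°)/iPr(0°) eclipsed 14.2; CN(120°)/tBu(120°) eclipsed 13.4; H(240°)/CHO(240°) eclipsed 7.3 → 34.9 kJ/mol.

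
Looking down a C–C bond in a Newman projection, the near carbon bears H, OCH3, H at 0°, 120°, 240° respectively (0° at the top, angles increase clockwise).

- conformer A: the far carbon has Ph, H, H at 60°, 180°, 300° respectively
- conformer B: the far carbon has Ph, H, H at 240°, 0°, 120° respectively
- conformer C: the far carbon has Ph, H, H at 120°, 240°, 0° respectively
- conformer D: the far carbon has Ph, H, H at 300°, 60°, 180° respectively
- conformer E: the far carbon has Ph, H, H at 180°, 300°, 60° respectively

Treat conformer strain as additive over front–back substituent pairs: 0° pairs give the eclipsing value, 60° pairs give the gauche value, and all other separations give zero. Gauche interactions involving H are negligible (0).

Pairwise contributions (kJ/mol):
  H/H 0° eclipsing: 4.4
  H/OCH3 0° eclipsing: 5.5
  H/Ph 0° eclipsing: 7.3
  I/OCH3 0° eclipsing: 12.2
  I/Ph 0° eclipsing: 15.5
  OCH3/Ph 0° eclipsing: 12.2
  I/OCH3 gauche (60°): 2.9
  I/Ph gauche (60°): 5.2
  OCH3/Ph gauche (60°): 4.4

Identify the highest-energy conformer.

C

A is staggered. OCH3 at 120° is gauche with Ph at 60° (4.4). Total 4.4 kJ/mol.
B is eclipsed. H at 0° is eclipsed with H at 0° (4.4); OCH3 at 120° is eclipsed with H at 120° (5.5); H at 240° is eclipsed with Ph at 240° (7.3). Total 17.2 kJ/mol.
C is eclipsed. H at 0° is eclipsed with H at 0° (4.4); OCH3 at 120° is eclipsed with Ph at 120° (12.2); H at 240° is eclipsed with H at 240° (4.4). Total 21.0 kJ/mol.
D (staggered): no non-H gauche contacts → 0.0 kJ/mol.
E is staggered. OCH3 at 120° is gauche with Ph at 180° (4.4). Total 4.4 kJ/mol.
C has the highest total (21.0 kJ/mol).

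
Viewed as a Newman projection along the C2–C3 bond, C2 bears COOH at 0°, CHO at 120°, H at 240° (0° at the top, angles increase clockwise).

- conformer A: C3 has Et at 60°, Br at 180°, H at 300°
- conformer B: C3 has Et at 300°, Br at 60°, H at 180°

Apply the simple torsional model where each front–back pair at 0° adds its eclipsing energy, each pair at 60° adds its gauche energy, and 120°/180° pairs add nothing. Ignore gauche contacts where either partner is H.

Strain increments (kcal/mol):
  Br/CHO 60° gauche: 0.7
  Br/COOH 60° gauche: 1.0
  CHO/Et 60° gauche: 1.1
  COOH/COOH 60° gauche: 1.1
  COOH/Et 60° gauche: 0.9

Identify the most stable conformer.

B

A (staggered): COOH(0°)/Et(60°) gauche 0.9; CHO(120°)/Et(60°) gauche 1.1; CHO(120°)/Br(180°) gauche 0.7 → 2.7 kcal/mol.
B (staggered): COOH(0°)/Et(300°) gauche 0.9; COOH(0°)/Br(60°) gauche 1.0; CHO(120°)/Br(60°) gauche 0.7 → 2.6 kcal/mol.
B has the lowest total (2.6 kcal/mol).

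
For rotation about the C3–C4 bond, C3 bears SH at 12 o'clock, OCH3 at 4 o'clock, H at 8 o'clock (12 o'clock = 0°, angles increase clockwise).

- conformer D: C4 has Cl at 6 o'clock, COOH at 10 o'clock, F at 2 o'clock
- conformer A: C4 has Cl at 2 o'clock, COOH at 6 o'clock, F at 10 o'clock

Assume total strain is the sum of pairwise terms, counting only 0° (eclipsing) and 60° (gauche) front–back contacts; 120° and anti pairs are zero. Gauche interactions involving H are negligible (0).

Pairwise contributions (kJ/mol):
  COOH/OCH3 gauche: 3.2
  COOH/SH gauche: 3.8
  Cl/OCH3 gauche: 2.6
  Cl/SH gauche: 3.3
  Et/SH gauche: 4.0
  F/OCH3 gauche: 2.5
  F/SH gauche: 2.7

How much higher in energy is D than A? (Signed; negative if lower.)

-0.2 kJ/mol

D (staggered): SH(0°)/COOH(300°) gauche 3.8; SH(0°)/F(60°) gauche 2.7; OCH3(120°)/Cl(180°) gauche 2.6; OCH3(120°)/F(60°) gauche 2.5 → 11.6 kJ/mol.
A (staggered): SH(0°)/Cl(60°) gauche 3.3; SH(0°)/F(300°) gauche 2.7; OCH3(120°)/Cl(60°) gauche 2.6; OCH3(120°)/COOH(180°) gauche 3.2 → 11.8 kJ/mol.
E(D) − E(A) = 11.6 − 11.8 = -0.2 kJ/mol.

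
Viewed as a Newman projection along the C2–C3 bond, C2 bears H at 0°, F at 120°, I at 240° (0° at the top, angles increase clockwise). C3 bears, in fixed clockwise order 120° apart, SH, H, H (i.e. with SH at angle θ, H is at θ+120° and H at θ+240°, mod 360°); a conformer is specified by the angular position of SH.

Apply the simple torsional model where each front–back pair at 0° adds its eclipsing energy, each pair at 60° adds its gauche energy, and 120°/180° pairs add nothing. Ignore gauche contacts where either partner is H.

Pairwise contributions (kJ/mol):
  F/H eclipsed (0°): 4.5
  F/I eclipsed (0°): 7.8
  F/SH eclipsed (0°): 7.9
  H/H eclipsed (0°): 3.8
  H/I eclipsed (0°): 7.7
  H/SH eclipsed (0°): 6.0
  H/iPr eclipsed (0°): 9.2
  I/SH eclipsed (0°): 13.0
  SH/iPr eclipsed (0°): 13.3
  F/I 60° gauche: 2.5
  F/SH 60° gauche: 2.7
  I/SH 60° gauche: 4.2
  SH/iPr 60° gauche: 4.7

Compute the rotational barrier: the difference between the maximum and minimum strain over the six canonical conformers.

18.6 kJ/mol

SH at 0° (eclipsed): H(0°)/SH(0°) eclipsed 6.0; F(120°)/H(120°) eclipsed 4.5; I(240°)/H(240°) eclipsed 7.7 → 18.2 kJ/mol.
SH at 60° (staggered): F(120°)/SH(60°) gauche 2.7 → 2.7 kJ/mol.
SH at 120° (eclipsed): H(0°)/H(0°) eclipsed 3.8; F(120°)/SH(120°) eclipsed 7.9; I(240°)/H(240°) eclipsed 7.7 → 19.4 kJ/mol.
SH at 180° (staggered): F(120°)/SH(180°) gauche 2.7; I(240°)/SH(180°) gauche 4.2 → 6.9 kJ/mol.
SH at 240° (eclipsed): H(0°)/H(0°) eclipsed 3.8; F(120°)/H(120°) eclipsed 4.5; I(240°)/SH(240°) eclipsed 13.0 → 21.3 kJ/mol.
SH at 300° (staggered): I(240°)/SH(300°) gauche 4.2 → 4.2 kJ/mol.
Max at 240° (21.3 kJ/mol), min at 60° (2.7 kJ/mol); barrier = 18.6 kJ/mol.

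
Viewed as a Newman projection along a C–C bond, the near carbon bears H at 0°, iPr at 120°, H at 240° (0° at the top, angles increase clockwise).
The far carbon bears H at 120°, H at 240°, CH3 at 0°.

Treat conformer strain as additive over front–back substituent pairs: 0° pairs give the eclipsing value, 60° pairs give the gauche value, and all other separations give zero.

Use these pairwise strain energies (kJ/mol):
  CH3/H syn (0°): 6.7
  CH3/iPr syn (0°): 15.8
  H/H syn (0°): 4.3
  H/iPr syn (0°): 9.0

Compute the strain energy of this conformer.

20.0 kJ/mol

This conformer (eclipsed): H–CH3 eclipsed, iPr–H eclipsed, H–H eclipsed; 6.7 + 9.0 + 4.3 = 20.0 kJ/mol.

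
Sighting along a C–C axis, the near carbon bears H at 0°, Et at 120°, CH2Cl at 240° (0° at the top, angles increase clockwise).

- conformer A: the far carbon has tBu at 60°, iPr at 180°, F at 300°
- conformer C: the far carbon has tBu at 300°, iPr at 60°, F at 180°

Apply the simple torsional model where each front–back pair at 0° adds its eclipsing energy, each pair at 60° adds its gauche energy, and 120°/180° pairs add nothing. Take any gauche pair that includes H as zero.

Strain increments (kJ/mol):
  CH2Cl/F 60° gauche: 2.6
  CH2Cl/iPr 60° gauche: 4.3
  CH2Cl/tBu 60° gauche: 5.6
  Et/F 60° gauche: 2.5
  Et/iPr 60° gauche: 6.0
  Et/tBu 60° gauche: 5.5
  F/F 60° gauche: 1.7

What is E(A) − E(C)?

A is staggered. Et at 120° is gauche with tBu at 60° (5.5); Et at 120° is gauche with iPr at 180° (6.0); CH2Cl at 240° is gauche with iPr at 180° (4.3); CH2Cl at 240° is gauche with F at 300° (2.6). Total 18.4 kJ/mol.
C is staggered. Et at 120° is gauche with iPr at 60° (6.0); Et at 120° is gauche with F at 180° (2.5); CH2Cl at 240° is gauche with tBu at 300° (5.6); CH2Cl at 240° is gauche with F at 180° (2.6). Total 16.7 kJ/mol.
E(A) − E(C) = 18.4 − 16.7 = +1.7 kJ/mol.

+1.7 kJ/mol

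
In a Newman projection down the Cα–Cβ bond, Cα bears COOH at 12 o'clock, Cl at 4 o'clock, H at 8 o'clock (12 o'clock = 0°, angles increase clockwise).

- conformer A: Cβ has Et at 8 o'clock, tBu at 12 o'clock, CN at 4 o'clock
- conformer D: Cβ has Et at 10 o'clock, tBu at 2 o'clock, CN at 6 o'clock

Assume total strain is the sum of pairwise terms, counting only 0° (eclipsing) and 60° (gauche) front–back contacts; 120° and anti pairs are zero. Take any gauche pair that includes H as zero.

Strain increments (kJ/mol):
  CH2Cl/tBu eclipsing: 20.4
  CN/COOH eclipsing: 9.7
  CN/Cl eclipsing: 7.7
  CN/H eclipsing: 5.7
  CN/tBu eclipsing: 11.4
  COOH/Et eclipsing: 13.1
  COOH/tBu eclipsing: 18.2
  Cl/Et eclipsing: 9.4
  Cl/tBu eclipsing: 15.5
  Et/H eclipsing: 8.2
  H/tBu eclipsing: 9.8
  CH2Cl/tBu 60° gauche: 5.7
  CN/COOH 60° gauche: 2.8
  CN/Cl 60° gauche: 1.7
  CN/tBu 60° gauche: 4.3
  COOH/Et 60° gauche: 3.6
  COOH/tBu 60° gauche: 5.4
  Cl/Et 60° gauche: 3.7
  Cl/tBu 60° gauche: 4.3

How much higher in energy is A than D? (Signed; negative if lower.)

+19.1 kJ/mol

A is eclipsed. COOH at 0° is eclipsed with tBu at 0° (18.2); Cl at 120° is eclipsed with CN at 120° (7.7); H at 240° is eclipsed with Et at 240° (8.2). Total 34.1 kJ/mol.
D is staggered. COOH at 0° is gauche with Et at 300° (3.6); COOH at 0° is gauche with tBu at 60° (5.4); Cl at 120° is gauche with tBu at 60° (4.3); Cl at 120° is gauche with CN at 180° (1.7). Total 15.0 kJ/mol.
E(A) − E(D) = 34.1 − 15.0 = +19.1 kJ/mol.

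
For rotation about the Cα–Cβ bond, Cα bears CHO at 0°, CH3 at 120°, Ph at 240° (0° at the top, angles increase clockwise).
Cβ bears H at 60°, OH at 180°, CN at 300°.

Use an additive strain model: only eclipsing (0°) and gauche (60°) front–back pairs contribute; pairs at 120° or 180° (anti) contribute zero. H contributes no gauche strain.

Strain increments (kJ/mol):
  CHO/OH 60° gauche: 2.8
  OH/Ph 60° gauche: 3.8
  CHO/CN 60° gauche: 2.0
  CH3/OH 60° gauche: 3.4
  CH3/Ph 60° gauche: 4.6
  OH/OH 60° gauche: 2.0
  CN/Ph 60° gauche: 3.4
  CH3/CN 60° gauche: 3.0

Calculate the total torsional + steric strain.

This conformer (staggered): CHO–CN gauche, CH3–OH gauche, Ph–OH gauche, Ph–CN gauche; 2.0 + 3.4 + 3.8 + 3.4 = 12.6 kJ/mol.

12.6 kJ/mol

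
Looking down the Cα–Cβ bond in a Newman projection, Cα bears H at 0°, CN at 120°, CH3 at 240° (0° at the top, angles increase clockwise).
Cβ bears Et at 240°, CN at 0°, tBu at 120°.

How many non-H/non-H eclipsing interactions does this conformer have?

2

Non-H eclipsing pairs: CN(120°)/tBu(120°); CH3(240°)/Et(240°) — 2 interactions.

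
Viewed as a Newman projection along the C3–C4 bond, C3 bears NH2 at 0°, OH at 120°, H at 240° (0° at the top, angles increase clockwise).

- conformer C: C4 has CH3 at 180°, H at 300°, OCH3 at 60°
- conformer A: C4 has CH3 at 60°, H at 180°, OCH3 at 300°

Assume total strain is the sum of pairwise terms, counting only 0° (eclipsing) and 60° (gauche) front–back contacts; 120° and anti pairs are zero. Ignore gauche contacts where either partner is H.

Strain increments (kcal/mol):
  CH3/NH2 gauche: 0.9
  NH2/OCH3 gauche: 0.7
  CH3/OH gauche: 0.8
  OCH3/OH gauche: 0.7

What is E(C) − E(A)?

-0.2 kcal/mol

C (staggered): NH2–OCH3 gauche, OH–CH3 gauche, OH–OCH3 gauche; 0.7 + 0.8 + 0.7 = 2.2 kcal/mol.
A (staggered): NH2–CH3 gauche, NH2–OCH3 gauche, OH–CH3 gauche; 0.9 + 0.7 + 0.8 = 2.4 kcal/mol.
E(C) − E(A) = 2.2 − 2.4 = -0.2 kcal/mol.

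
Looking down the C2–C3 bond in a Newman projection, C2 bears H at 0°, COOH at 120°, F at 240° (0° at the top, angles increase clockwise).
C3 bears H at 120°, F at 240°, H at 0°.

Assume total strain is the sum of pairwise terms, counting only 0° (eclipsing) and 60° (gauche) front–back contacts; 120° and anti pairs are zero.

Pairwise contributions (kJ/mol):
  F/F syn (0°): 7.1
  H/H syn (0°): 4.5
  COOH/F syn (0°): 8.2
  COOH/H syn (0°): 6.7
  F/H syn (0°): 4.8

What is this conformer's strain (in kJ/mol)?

18.3 kJ/mol

This conformer (eclipsed): H(0°)/H(0°) eclipsed 4.5; COOH(120°)/H(120°) eclipsed 6.7; F(240°)/F(240°) eclipsed 7.1 → 18.3 kJ/mol.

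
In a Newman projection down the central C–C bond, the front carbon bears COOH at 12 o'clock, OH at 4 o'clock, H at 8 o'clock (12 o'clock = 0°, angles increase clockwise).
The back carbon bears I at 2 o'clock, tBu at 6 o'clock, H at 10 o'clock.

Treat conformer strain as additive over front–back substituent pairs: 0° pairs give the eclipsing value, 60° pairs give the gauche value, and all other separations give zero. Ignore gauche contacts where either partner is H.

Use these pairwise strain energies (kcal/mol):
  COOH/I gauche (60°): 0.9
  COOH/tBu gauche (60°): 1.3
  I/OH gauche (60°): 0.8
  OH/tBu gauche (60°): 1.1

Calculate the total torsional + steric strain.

2.8 kcal/mol

This conformer (staggered): COOH(0°)/I(60°) gauche 0.9; OH(120°)/I(60°) gauche 0.8; OH(120°)/tBu(180°) gauche 1.1 → 2.8 kcal/mol.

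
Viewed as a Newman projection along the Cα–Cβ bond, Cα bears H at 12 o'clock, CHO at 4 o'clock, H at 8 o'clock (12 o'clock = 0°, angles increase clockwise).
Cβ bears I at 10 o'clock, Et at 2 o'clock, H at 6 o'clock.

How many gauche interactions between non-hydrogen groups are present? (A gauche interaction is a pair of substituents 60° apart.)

1

Non-H gauche pairs: CHO(120°)/Et(60°) — 1 interaction.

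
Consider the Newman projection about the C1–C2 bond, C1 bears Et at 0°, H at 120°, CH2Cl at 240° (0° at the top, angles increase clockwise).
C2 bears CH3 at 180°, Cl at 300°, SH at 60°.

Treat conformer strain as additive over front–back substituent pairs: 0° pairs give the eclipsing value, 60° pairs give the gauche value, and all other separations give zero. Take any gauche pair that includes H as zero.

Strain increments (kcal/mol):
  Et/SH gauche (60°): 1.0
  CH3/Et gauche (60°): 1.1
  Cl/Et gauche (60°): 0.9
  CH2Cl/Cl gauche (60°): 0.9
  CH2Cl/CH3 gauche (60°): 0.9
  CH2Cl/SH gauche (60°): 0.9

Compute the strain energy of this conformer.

This conformer (staggered): Et(0°)/Cl(300°) gauche 0.9; Et(0°)/SH(60°) gauche 1.0; CH2Cl(240°)/CH3(180°) gauche 0.9; CH2Cl(240°)/Cl(300°) gauche 0.9 → 3.7 kcal/mol.

3.7 kcal/mol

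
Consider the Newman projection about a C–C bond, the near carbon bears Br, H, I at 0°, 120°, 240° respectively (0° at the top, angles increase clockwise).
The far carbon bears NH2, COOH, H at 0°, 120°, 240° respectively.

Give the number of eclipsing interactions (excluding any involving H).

Non-H eclipsing pairs: Br(0°)/NH2(0°) — 1 interaction.

1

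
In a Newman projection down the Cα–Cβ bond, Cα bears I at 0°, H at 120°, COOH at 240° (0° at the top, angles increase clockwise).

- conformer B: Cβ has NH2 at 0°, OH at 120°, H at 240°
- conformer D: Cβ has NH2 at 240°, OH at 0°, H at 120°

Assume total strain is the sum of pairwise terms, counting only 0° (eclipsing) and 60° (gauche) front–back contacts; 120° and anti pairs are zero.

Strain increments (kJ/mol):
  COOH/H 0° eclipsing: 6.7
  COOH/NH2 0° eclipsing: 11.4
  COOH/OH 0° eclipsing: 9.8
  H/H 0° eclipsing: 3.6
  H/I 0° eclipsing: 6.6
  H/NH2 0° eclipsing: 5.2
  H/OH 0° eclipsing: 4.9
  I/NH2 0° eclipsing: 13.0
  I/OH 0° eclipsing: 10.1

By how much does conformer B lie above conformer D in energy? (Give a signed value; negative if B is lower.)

B (eclipsed): I(0°)/NH2(0°) eclipsed 13.0; H(120°)/OH(120°) eclipsed 4.9; COOH(240°)/H(240°) eclipsed 6.7 → 24.6 kJ/mol.
D (eclipsed): I(0°)/OH(0°) eclipsed 10.1; H(120°)/H(120°) eclipsed 3.6; COOH(240°)/NH2(240°) eclipsed 11.4 → 25.1 kJ/mol.
E(B) − E(D) = 24.6 − 25.1 = -0.5 kJ/mol.

-0.5 kJ/mol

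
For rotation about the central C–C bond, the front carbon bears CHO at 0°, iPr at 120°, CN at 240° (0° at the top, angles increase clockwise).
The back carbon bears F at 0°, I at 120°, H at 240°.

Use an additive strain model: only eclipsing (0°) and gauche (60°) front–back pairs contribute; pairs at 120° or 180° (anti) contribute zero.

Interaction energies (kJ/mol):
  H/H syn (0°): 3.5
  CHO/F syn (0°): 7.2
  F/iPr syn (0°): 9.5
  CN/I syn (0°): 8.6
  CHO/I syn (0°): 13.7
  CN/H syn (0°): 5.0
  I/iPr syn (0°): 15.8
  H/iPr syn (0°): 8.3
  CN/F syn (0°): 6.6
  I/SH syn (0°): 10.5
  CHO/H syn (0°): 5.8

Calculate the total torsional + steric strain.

This conformer (eclipsed): CHO(0°)/F(0°) eclipsed 7.2; iPr(120°)/I(120°) eclipsed 15.8; CN(240°)/H(240°) eclipsed 5.0 → 28.0 kJ/mol.

28.0 kJ/mol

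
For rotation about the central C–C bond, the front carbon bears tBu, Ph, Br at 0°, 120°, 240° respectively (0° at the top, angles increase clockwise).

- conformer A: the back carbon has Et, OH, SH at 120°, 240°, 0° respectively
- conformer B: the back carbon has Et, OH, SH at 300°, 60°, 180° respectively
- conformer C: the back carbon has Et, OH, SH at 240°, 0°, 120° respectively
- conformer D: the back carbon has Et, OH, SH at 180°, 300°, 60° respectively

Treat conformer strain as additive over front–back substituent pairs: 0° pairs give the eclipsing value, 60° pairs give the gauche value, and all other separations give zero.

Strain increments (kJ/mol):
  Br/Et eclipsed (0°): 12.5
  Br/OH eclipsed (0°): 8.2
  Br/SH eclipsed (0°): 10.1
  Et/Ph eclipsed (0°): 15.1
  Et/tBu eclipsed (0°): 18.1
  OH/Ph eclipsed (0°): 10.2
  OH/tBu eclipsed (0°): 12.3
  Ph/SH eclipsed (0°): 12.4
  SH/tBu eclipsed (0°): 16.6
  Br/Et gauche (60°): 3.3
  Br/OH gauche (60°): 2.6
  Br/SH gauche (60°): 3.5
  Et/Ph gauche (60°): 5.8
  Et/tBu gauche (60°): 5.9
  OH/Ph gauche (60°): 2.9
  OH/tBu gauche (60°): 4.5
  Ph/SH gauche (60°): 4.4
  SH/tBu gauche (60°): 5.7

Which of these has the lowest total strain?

A (eclipsed): tBu–SH eclipsed, Ph–Et eclipsed, Br–OH eclipsed; 16.6 + 15.1 + 8.2 = 39.9 kJ/mol.
B (staggered): tBu–Et gauche, tBu–OH gauche, Ph–OH gauche, Ph–SH gauche, Br–Et gauche, Br–SH gauche; 5.9 + 4.5 + 2.9 + 4.4 + 3.3 + 3.5 = 24.5 kJ/mol.
C (eclipsed): tBu–OH eclipsed, Ph–SH eclipsed, Br–Et eclipsed; 12.3 + 12.4 + 12.5 = 37.2 kJ/mol.
D (staggered): tBu–OH gauche, tBu–SH gauche, Ph–Et gauche, Ph–SH gauche, Br–Et gauche, Br–OH gauche; 4.5 + 5.7 + 5.8 + 4.4 + 3.3 + 2.6 = 26.3 kJ/mol.
B has the lowest total (24.5 kJ/mol).

B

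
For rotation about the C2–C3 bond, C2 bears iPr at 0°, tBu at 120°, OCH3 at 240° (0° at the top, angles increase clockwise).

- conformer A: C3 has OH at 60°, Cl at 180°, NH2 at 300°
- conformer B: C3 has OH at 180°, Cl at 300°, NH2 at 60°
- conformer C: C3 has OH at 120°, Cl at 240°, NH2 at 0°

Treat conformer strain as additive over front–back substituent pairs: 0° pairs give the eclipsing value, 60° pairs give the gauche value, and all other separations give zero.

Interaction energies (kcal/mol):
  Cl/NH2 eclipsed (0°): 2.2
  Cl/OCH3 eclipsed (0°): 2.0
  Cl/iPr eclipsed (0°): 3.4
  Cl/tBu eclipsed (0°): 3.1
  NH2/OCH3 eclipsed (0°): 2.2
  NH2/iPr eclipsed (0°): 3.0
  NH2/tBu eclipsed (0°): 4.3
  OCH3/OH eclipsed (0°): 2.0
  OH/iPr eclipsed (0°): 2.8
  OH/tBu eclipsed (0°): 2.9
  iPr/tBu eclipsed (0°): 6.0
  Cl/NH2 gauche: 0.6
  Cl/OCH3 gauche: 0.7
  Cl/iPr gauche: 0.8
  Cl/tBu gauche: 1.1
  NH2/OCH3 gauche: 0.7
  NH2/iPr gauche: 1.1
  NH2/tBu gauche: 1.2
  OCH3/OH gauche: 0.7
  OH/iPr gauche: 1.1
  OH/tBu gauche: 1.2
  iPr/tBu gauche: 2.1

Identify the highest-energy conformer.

A (staggered): iPr–OH gauche, iPr–NH2 gauche, tBu–OH gauche, tBu–Cl gauche, OCH3–Cl gauche, OCH3–NH2 gauche; 1.1 + 1.1 + 1.2 + 1.1 + 0.7 + 0.7 = 5.9 kcal/mol.
B (staggered): iPr–Cl gauche, iPr–NH2 gauche, tBu–OH gauche, tBu–NH2 gauche, OCH3–OH gauche, OCH3–Cl gauche; 0.8 + 1.1 + 1.2 + 1.2 + 0.7 + 0.7 = 5.7 kcal/mol.
C (eclipsed): iPr–NH2 eclipsed, tBu–OH eclipsed, OCH3–Cl eclipsed; 3.0 + 2.9 + 2.0 = 7.9 kcal/mol.
C has the highest total (7.9 kcal/mol).

C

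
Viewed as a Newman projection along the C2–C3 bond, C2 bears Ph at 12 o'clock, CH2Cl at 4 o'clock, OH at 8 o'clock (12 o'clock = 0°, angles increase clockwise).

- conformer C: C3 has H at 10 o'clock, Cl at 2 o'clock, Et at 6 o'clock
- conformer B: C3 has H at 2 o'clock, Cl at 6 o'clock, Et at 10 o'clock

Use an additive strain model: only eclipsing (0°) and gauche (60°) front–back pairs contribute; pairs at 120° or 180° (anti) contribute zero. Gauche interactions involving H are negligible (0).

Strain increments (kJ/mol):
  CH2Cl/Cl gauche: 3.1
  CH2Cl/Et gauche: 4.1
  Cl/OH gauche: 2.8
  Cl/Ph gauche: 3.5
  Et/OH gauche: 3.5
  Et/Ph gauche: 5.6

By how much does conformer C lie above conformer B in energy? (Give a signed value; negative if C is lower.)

-0.8 kJ/mol

C (staggered): Ph(0°)/Cl(60°) gauche 3.5; CH2Cl(120°)/Cl(60°) gauche 3.1; CH2Cl(120°)/Et(180°) gauche 4.1; OH(240°)/Et(180°) gauche 3.5 → 14.2 kJ/mol.
B (staggered): Ph(0°)/Et(300°) gauche 5.6; CH2Cl(120°)/Cl(180°) gauche 3.1; OH(240°)/Cl(180°) gauche 2.8; OH(240°)/Et(300°) gauche 3.5 → 15.0 kJ/mol.
E(C) − E(B) = 14.2 − 15.0 = -0.8 kJ/mol.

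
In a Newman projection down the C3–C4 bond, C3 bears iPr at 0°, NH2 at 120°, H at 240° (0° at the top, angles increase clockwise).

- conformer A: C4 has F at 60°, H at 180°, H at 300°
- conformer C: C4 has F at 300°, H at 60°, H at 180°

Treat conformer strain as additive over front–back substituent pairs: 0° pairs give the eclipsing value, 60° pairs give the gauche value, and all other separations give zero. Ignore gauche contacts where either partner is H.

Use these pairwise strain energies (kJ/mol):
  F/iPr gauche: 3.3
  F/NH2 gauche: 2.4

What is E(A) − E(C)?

+2.4 kJ/mol

A (staggered): iPr–F gauche, NH2–F gauche; 3.3 + 2.4 = 5.7 kJ/mol.
C (staggered): iPr–F gauche; 3.3 = 3.3 kJ/mol.
E(A) − E(C) = 5.7 − 3.3 = +2.4 kJ/mol.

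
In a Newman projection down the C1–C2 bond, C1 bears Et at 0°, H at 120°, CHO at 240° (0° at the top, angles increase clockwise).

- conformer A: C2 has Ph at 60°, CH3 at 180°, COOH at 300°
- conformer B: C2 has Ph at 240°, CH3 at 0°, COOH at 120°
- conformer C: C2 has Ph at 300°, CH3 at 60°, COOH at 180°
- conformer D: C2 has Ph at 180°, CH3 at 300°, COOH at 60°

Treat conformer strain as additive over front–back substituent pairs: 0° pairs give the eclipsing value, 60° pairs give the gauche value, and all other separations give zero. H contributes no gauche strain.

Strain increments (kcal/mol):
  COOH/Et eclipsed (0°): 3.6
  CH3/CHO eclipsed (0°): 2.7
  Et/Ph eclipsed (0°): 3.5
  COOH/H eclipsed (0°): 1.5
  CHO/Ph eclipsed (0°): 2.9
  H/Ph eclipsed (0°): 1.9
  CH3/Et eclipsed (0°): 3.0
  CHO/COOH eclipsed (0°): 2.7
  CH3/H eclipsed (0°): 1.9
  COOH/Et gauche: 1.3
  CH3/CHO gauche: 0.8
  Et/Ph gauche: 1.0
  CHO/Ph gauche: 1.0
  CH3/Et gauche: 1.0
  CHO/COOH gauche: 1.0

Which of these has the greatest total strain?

B

A is staggered. Et at 0° is gauche with Ph at 60° (1.0); Et at 0° is gauche with COOH at 300° (1.3); CHO at 240° is gauche with CH3 at 180° (0.8); CHO at 240° is gauche with COOH at 300° (1.0). Total 4.1 kcal/mol.
B is eclipsed. Et at 0° is eclipsed with CH3 at 0° (3.0); H at 120° is eclipsed with COOH at 120° (1.5); CHO at 240° is eclipsed with Ph at 240° (2.9). Total 7.4 kcal/mol.
C is staggered. Et at 0° is gauche with Ph at 300° (1.0); Et at 0° is gauche with CH3 at 60° (1.0); CHO at 240° is gauche with Ph at 300° (1.0); CHO at 240° is gauche with COOH at 180° (1.0). Total 4.0 kcal/mol.
D is staggered. Et at 0° is gauche with CH3 at 300° (1.0); Et at 0° is gauche with COOH at 60° (1.3); CHO at 240° is gauche with Ph at 180° (1.0); CHO at 240° is gauche with CH3 at 300° (0.8). Total 4.1 kcal/mol.
B has the highest total (7.4 kcal/mol).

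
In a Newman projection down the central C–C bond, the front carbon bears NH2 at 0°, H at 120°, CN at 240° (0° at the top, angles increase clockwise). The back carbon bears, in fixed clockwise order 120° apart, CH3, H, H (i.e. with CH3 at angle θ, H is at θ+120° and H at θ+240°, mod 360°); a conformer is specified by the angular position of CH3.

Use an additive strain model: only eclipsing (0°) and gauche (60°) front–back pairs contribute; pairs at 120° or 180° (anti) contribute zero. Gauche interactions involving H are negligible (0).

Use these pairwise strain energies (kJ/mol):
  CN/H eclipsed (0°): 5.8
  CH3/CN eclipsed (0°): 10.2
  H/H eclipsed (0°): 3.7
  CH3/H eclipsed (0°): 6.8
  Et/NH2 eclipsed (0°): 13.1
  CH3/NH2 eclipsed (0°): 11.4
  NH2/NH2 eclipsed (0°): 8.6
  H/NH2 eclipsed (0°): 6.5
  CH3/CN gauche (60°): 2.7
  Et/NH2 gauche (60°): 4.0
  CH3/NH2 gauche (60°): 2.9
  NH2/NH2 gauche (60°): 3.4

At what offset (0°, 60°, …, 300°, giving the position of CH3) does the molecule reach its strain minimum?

CH3 at 0° is eclipsed. NH2 at 0° is eclipsed with CH3 at 0° (11.4); H at 120° is eclipsed with H at 120° (3.7); CN at 240° is eclipsed with H at 240° (5.8). Total 20.9 kJ/mol.
CH3 at 60° is staggered. NH2 at 0° is gauche with CH3 at 60° (2.9). Total 2.9 kJ/mol.
CH3 at 120° is eclipsed. NH2 at 0° is eclipsed with H at 0° (6.5); H at 120° is eclipsed with CH3 at 120° (6.8); CN at 240° is eclipsed with H at 240° (5.8). Total 19.1 kJ/mol.
CH3 at 180° is staggered. CN at 240° is gauche with CH3 at 180° (2.7). Total 2.7 kJ/mol.
CH3 at 240° is eclipsed. NH2 at 0° is eclipsed with H at 0° (6.5); H at 120° is eclipsed with H at 120° (3.7); CN at 240° is eclipsed with CH3 at 240° (10.2). Total 20.4 kJ/mol.
CH3 at 300° is staggered. NH2 at 0° is gauche with CH3 at 300° (2.9); CN at 240° is gauche with CH3 at 300° (2.7). Total 5.6 kJ/mol.
The minimum (2.7 kJ/mol) occurs with CH3 at 180°.

180°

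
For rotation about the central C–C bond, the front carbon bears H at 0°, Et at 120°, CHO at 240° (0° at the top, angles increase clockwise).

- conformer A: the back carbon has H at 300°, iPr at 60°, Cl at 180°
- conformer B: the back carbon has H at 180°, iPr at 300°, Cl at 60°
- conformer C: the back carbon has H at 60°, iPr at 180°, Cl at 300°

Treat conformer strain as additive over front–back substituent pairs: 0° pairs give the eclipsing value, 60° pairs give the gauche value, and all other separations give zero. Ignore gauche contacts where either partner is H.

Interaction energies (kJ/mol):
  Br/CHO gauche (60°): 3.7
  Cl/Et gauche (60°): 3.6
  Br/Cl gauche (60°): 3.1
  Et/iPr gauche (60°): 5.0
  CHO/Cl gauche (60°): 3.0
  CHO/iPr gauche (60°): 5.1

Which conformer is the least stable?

A (staggered): Et–iPr gauche, Et–Cl gauche, CHO–Cl gauche; 5.0 + 3.6 + 3.0 = 11.6 kJ/mol.
B (staggered): Et–Cl gauche, CHO–iPr gauche; 3.6 + 5.1 = 8.7 kJ/mol.
C (staggered): Et–iPr gauche, CHO–iPr gauche, CHO–Cl gauche; 5.0 + 5.1 + 3.0 = 13.1 kJ/mol.
C has the highest total (13.1 kJ/mol).

C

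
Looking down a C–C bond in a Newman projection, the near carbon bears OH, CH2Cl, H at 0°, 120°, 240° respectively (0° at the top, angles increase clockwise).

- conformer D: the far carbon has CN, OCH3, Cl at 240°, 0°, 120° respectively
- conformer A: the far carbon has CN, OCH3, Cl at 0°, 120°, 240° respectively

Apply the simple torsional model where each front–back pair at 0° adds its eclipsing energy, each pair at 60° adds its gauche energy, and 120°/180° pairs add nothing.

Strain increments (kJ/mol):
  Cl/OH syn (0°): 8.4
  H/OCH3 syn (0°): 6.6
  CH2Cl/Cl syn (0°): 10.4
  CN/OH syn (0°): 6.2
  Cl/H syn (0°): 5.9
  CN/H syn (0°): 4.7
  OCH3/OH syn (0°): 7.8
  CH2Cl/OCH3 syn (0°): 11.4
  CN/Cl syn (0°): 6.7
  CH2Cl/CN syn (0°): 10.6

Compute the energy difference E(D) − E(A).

-0.6 kJ/mol

D (eclipsed): OH–OCH3 eclipsed, CH2Cl–Cl eclipsed, H–CN eclipsed; 7.8 + 10.4 + 4.7 = 22.9 kJ/mol.
A (eclipsed): OH–CN eclipsed, CH2Cl–OCH3 eclipsed, H–Cl eclipsed; 6.2 + 11.4 + 5.9 = 23.5 kJ/mol.
E(D) − E(A) = 22.9 − 23.5 = -0.6 kJ/mol.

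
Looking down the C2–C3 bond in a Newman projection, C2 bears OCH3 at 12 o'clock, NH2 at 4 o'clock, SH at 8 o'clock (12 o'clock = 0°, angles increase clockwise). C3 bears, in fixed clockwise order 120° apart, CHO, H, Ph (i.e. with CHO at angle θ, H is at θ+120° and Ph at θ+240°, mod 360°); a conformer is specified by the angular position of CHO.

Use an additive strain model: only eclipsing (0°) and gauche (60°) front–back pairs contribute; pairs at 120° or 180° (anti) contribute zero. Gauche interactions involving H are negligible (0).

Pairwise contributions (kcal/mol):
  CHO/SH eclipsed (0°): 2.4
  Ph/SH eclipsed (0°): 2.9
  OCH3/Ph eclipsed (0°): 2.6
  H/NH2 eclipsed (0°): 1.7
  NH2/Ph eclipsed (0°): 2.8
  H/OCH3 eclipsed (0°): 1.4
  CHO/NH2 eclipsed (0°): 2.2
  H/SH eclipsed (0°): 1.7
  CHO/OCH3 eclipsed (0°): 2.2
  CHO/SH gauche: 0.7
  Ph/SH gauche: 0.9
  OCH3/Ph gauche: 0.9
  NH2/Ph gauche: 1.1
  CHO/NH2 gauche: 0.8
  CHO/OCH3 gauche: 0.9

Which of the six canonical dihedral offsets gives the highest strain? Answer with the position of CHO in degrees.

0°

CHO at 0° (eclipsed): OCH3(0°)/CHO(0°) eclipsed 2.2; NH2(120°)/H(120°) eclipsed 1.7; SH(240°)/Ph(240°) eclipsed 2.9 → 6.8 kcal/mol.
CHO at 60° (staggered): OCH3(0°)/CHO(60°) gauche 0.9; OCH3(0°)/Ph(300°) gauche 0.9; NH2(120°)/CHO(60°) gauche 0.8; SH(240°)/Ph(300°) gauche 0.9 → 3.5 kcal/mol.
CHO at 120° (eclipsed): OCH3(0°)/Ph(0°) eclipsed 2.6; NH2(120°)/CHO(120°) eclipsed 2.2; SH(240°)/H(240°) eclipsed 1.7 → 6.5 kcal/mol.
CHO at 180° (staggered): OCH3(0°)/Ph(60°) gauche 0.9; NH2(120°)/CHO(180°) gauche 0.8; NH2(120°)/Ph(60°) gauche 1.1; SH(240°)/CHO(180°) gauche 0.7 → 3.5 kcal/mol.
CHO at 240° (eclipsed): OCH3(0°)/H(0°) eclipsed 1.4; NH2(120°)/Ph(120°) eclipsed 2.8; SH(240°)/CHO(240°) eclipsed 2.4 → 6.6 kcal/mol.
CHO at 300° (staggered): OCH3(0°)/CHO(300°) gauche 0.9; NH2(120°)/Ph(180°) gauche 1.1; SH(240°)/CHO(300°) gauche 0.7; SH(240°)/Ph(180°) gauche 0.9 → 3.6 kcal/mol.
The maximum (6.8 kcal/mol) occurs with CHO at 0°.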